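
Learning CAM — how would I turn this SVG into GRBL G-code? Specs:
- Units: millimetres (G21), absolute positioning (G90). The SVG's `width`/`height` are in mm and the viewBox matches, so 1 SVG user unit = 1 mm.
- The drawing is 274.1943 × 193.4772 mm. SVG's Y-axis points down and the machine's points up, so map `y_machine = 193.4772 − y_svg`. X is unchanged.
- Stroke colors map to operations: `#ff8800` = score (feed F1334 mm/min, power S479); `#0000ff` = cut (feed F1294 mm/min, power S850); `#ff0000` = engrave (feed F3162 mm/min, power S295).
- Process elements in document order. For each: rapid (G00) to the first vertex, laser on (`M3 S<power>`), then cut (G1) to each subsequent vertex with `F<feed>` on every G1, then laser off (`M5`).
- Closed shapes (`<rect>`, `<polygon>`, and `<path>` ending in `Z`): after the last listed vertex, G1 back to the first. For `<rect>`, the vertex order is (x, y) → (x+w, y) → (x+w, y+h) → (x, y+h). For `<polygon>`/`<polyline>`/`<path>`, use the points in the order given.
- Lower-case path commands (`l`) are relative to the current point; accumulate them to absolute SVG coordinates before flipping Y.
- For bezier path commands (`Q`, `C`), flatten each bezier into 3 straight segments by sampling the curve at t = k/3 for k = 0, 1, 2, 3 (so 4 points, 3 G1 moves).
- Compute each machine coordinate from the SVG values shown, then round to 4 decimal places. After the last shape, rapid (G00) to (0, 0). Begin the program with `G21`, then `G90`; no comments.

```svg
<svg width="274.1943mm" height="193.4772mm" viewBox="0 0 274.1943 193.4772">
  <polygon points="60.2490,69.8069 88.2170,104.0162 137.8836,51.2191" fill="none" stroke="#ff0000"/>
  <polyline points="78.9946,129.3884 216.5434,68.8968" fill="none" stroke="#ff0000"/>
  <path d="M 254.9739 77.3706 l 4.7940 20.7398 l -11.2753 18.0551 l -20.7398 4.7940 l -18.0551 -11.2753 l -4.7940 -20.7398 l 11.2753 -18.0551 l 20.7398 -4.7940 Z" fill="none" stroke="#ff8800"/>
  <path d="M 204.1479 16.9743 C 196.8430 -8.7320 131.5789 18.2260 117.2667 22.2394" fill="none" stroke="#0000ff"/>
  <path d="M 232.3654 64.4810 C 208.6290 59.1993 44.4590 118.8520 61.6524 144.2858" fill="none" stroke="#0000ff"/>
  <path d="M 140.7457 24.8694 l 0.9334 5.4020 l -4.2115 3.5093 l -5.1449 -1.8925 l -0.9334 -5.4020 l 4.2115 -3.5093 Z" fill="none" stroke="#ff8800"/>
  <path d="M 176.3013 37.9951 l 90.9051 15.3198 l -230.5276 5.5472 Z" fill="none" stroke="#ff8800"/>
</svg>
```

G21
G90
G00 X60.2490 Y123.6703
M3 S295
G1 X88.2170 Y89.4610 F3162
G1 X137.8836 Y142.2581 F3162
G1 X60.2490 Y123.6703 F3162
M5
G00 X78.9946 Y64.0888
M3 S295
G1 X216.5434 Y124.5804 F3162
M5
G00 X254.9739 Y116.1066
M3 S479
G1 X259.7679 Y95.3668 F1334
G1 X248.4926 Y77.3117 F1334
G1 X227.7528 Y72.5177 F1334
G1 X209.6977 Y83.7930 F1334
G1 X204.9037 Y104.5328 F1334
G1 X216.1790 Y122.5879 F1334
G1 X236.9188 Y127.3819 F1334
G1 X254.9739 Y116.1066 F1334
M5
G00 X204.1479 Y176.5029
M3 S850
G1 X181.5570 Y187.4548 F1294
G1 X144.5291 Y180.0991 F1294
G1 X117.2667 Y171.2378 F1294
M5
G00 X232.3654 Y128.9962
M3 S850
G1 X173.7362 Y116.3054 F1294
G1 X92.9951 Y82.3592 F1294
G1 X61.6524 Y49.1914 F1294
M5
G00 X140.7457 Y168.6078
M3 S479
G1 X141.6791 Y163.2058 F1334
G1 X137.4676 Y159.6965 F1334
G1 X132.3227 Y161.5890 F1334
G1 X131.3893 Y166.9910 F1334
G1 X135.6008 Y170.5003 F1334
G1 X140.7457 Y168.6078 F1334
M5
G00 X176.3013 Y155.4821
M3 S479
G1 X267.2064 Y140.1623 F1334
G1 X36.6788 Y134.6151 F1334
G1 X176.3013 Y155.4821 F1334
M5
G00 X0.0000 Y0.0000

viewBox `0 0 274.1943 193.4772` with mm width/height → 1 unit = 1 mm. Flip: y_m = 193.4772 − y_svg.

**Shape 1** — `<polygon>` closed polygon, stroke `#ff0000` → engrave (S295, F3162). Machine vertices: (60.2490,123.6703) → (88.2170,89.4610) → (137.8836,142.2581) → (60.2490,123.6703). Closed: final G1 returns to the first vertex.

**Shape 2** — `<polyline>` line segment, stroke `#ff0000` → engrave (S295, F3162). Machine vertices: (78.9946,64.0888) → (216.5434,124.5804). Open path.

**Shape 3** — `<path>` regular polygon, stroke `#ff8800` → score (S479, F1334). Machine vertices: (254.9739,116.1066) → (259.7679,95.3668) → (248.4926,77.3117) → (227.7528,72.5177) → (209.6977,83.7930) → (204.9037,104.5328) → (216.1790,122.5879) → (236.9188,127.3819) → (254.9739,116.1066). Closed: final G1 returns to the first vertex.

**Shape 4** — `<path>` cubic bezier, stroke `#0000ff` → cut (S850, F1294). Control points (SVG): P0=(204.1479,16.9743), P1=(196.8430,-8.7320), P2=(131.5789,18.2260), P3=(117.2667,22.2394); sampled at t=k/3. Machine vertices: (204.1479,176.5029) → (181.5570,187.4548) → (144.5291,180.0991) → (117.2667,171.2378). Open path.

**Shape 5** — `<path>` cubic bezier, stroke `#0000ff` → cut (S850, F1294). Control points (SVG): P0=(232.3654,64.4810), P1=(208.6290,59.1993), P2=(44.4590,118.8520), P3=(61.6524,144.2858); sampled at t=k/3. Machine vertices: (232.3654,128.9962) → (173.7362,116.3054) → (92.9951,82.3592) → (61.6524,49.1914). Open path.

**Shape 6** — `<path>` regular polygon, stroke `#ff8800` → score (S479, F1334). Machine vertices: (140.7457,168.6078) → (141.6791,163.2058) → (137.4676,159.6965) → (132.3227,161.5890) → (131.3893,166.9910) → (135.6008,170.5003) → (140.7457,168.6078). Closed: final G1 returns to the first vertex.

**Shape 7** — `<path>` closed polygon, stroke `#ff8800` → score (S479, F1334). Machine vertices: (176.3013,155.4821) → (267.2064,140.1623) → (36.6788,134.6151) → (176.3013,155.4821). Closed: final G1 returns to the first vertex.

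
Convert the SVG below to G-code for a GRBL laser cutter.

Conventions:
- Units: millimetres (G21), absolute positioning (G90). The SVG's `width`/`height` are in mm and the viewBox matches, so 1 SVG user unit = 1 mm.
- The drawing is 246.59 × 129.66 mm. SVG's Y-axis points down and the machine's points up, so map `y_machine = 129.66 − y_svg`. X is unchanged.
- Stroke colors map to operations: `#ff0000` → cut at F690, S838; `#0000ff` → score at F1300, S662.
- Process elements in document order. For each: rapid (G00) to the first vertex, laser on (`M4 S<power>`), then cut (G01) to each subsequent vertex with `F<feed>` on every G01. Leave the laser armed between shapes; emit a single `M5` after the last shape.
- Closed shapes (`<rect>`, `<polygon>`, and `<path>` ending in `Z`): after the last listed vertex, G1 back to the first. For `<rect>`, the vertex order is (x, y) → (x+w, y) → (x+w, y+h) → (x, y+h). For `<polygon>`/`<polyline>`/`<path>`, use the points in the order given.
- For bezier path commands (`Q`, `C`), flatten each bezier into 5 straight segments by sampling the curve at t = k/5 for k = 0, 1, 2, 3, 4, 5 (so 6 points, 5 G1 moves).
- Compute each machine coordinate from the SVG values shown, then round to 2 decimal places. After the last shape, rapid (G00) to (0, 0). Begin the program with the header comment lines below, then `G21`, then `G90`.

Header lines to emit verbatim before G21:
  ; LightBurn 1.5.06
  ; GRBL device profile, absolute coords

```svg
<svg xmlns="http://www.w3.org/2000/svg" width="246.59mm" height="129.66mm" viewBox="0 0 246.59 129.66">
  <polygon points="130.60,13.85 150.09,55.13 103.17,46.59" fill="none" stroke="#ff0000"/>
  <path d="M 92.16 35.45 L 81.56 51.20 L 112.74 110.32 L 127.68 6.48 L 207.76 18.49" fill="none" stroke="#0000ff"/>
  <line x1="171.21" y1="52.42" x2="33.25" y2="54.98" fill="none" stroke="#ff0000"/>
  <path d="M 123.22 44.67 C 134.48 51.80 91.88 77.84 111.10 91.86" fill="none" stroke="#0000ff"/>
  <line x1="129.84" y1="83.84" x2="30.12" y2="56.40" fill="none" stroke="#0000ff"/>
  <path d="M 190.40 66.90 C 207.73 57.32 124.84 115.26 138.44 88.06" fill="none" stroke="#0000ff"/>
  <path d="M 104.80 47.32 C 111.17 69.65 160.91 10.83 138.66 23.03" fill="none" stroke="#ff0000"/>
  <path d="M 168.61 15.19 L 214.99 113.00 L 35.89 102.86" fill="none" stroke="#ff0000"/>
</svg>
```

; LightBurn 1.5.06
; GRBL device profile, absolute coords
G21
G90
G00 X130.60 Y115.81
M4 S838
G01 X150.09 Y74.53 F690
G01 X103.17 Y83.07 F690
G01 X130.60 Y115.81 F690
G00 X92.16 Y94.21
M4 S662
G01 X81.56 Y78.46 F1300
G01 X112.74 Y19.34 F1300
G01 X127.68 Y123.18 F1300
G01 X207.76 Y111.17 F1300
G00 X171.21 Y77.24
M4 S838
G01 X33.25 Y74.68 F690
G00 X123.22 Y84.99
M4 S662
G01 X124.44 Y78.69 F1300
G01 X118.28 Y69.34 F1300
G01 X110.31 Y58.41 F1300
G01 X106.06 Y47.41 F1300
G01 X111.10 Y37.80 F1300
G00 X129.84 Y45.82
M4 S662
G01 X30.12 Y73.26 F1300
G00 X190.40 Y62.76
M4 S662
G01 X190.35 Y61.63 F1300
G01 X175.68 Y51.62 F1300
G01 X155.85 Y40.06 F1300
G01 X140.29 Y34.28 F1300
G01 X138.44 Y41.60 F1300
G00 X104.80 Y82.34
M4 S838
G01 X112.90 Y77.46 F690
G01 X125.88 Y84.76 F690
G01 X138.19 Y96.92 F690
G01 X144.29 Y106.64 F690
G01 X138.66 Y106.63 F690
G00 X168.61 Y114.47
M4 S838
G01 X214.99 Y16.66 F690
G01 X35.89 Y26.80 F690
M5
G00 X0.00 Y0.00

viewBox `0 0 246.59 129.66` with mm width/height → 1 unit = 1 mm. Flip: y_m = 129.66 − y_svg.

**Shape 1** — `<polygon>` closed polygon, stroke `#ff0000` → cut (S838, F690). Machine vertices: (130.60,115.81) → (150.09,74.53) → (103.17,83.07) → (130.60,115.81). Closed: final G1 returns to the first vertex.

**Shape 2** — `<path>` open polyline, stroke `#0000ff` → score (S662, F1300). Machine vertices: (92.16,94.21) → (81.56,78.46) → (112.74,19.34) → (127.68,123.18) → (207.76,111.17). Open path.

**Shape 3** — `<line>` line segment, stroke `#ff0000` → cut (S838, F690). Machine vertices: (171.21,77.24) → (33.25,74.68). Open path.

**Shape 4** — `<path>` cubic bezier, stroke `#0000ff` → score (S662, F1300). Control points (SVG): P0=(123.22,44.67), P1=(134.48,51.80), P2=(91.88,77.84), P3=(111.10,91.86); sampled at t=k/5. Machine vertices: (123.22,84.99) → (124.44,78.69) → (118.28,69.34) → (110.31,58.41) → (106.06,47.41) → (111.10,37.80). Open path.

**Shape 5** — `<line>` line segment, stroke `#0000ff` → score (S662, F1300). Machine vertices: (129.84,45.82) → (30.12,73.26). Open path.

**Shape 6** — `<path>` cubic bezier, stroke `#0000ff` → score (S662, F1300). Control points (SVG): P0=(190.40,66.90), P1=(207.73,57.32), P2=(124.84,115.26), P3=(138.44,88.06); sampled at t=k/5. Machine vertices: (190.40,62.76) → (190.35,61.63) → (175.68,51.62) → (155.85,40.06) → (140.29,34.28) → (138.44,41.60). Open path.

**Shape 7** — `<path>` cubic bezier, stroke `#ff0000` → cut (S838, F690). Control points (SVG): P0=(104.80,47.32), P1=(111.17,69.65), P2=(160.91,10.83), P3=(138.66,23.03); sampled at t=k/5. Machine vertices: (104.80,82.34) → (112.90,77.46) → (125.88,84.76) → (138.19,96.92) → (144.29,106.64) → (138.66,106.63). Open path.

**Shape 8** — `<path>` open polyline, stroke `#ff0000` → cut (S838, F690). Machine vertices: (168.61,114.47) → (214.99,16.66) → (35.89,26.80). Open path.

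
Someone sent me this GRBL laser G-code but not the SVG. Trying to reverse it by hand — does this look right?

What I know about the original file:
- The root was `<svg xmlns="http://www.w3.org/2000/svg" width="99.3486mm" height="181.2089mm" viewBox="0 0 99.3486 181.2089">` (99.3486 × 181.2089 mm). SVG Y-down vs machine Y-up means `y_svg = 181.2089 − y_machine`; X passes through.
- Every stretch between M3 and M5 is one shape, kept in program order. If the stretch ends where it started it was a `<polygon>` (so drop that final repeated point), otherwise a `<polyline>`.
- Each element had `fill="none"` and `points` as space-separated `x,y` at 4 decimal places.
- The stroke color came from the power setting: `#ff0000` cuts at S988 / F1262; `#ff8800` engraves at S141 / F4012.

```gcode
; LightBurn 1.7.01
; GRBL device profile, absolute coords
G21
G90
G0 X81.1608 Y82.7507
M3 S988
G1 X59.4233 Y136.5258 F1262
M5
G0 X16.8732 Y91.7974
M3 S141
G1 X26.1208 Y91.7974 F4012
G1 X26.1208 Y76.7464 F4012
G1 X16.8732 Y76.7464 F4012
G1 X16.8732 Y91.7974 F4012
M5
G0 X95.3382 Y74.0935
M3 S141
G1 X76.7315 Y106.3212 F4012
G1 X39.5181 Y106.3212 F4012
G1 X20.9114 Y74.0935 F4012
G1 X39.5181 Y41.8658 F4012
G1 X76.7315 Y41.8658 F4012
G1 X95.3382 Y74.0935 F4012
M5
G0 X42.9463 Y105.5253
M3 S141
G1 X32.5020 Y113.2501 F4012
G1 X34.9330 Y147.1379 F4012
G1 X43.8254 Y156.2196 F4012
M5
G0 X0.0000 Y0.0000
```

Each laser-on run becomes one SVG element. Flip Y back into SVG space with y_svg = 181.2089 − y_machine.

Run 1: the run's S988 means `#ff0000` (cut). The run is open, so emit a `<polyline>` with points (Y-flipped): 81.1608,98.4582 59.4233,44.6831.

Run 2: S141 ⇒ engrave layer `#ff8800`. The run returns to its start, so emit a `<polygon>` with points (Y-flipped): 16.8732,89.4115 26.1208,89.4115 26.1208,104.4625 16.8732,104.4625.

Run 3: power S141 maps to stroke `#ff8800` (engrave). The run returns to its start, so emit a `<polygon>` with points (Y-flipped): 95.3382,107.1154 76.7315,74.8877 39.5181,74.8877 20.9114,107.1154 39.5181,139.3431 76.7315,139.3431.

Run 4: S141 ⇒ engrave layer `#ff8800`. The run is open, so emit a `<polyline>` with points (Y-flipped): 42.9463,75.6836 32.5020,67.9588 34.9330,34.0710 43.8254,24.9893.

<svg xmlns="http://www.w3.org/2000/svg" width="99.3486mm" height="181.2089mm" viewBox="0 0 99.3486 181.2089">
  <polyline points="81.1608,98.4582 59.4233,44.6831" fill="none" stroke="#ff0000"/>
  <polygon points="16.8732,89.4115 26.1208,89.4115 26.1208,104.4625 16.8732,104.4625" fill="none" stroke="#ff8800"/>
  <polygon points="95.3382,107.1154 76.7315,74.8877 39.5181,74.8877 20.9114,107.1154 39.5181,139.3431 76.7315,139.3431" fill="none" stroke="#ff8800"/>
  <polyline points="42.9463,75.6836 32.5020,67.9588 34.9330,34.0710 43.8254,24.9893" fill="none" stroke="#ff8800"/>
</svg>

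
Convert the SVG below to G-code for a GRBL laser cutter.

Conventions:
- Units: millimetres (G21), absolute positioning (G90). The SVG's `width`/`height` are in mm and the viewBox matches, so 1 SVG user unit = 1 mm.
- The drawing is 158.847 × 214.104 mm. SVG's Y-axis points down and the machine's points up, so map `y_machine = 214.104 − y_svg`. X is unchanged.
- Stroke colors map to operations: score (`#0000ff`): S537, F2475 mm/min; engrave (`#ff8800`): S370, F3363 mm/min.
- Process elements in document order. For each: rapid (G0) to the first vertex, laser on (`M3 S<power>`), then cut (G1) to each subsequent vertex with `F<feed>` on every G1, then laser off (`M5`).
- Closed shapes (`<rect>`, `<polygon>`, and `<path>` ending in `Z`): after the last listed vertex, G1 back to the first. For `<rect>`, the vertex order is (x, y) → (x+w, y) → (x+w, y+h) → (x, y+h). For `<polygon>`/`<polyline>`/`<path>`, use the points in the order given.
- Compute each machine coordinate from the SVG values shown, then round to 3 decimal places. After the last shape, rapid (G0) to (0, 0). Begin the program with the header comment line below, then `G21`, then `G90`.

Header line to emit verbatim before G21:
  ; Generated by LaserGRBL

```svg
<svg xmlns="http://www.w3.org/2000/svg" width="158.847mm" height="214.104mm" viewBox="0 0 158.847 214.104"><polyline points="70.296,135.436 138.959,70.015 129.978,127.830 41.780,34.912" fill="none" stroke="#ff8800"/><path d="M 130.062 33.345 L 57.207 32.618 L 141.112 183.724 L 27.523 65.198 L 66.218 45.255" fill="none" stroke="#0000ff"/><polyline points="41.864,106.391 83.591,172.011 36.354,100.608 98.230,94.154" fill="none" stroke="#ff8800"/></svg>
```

Since the viewBox matches the mm dimensions, user units are millimetres directly. The only transform is the Y-flip y_m = 214.104 − y_svg.

Shape 1 is a open polyline drawn with `<polyline>`. Its stroke #ff8800 means engrave at S370, F3363. After flipping Y the toolpath is (70.296,78.668) → (138.959,144.089) → (129.978,86.274) → (41.780,179.192).

Shape 2 is a open polyline drawn with `<path>`. Its stroke #0000ff means score at S537, F2475. After flipping Y the toolpath is (130.062,180.759) → (57.207,181.486) → (141.112,30.380) → (27.523,148.906) → (66.218,168.849).

Shape 3 is a open polyline drawn with `<polyline>`. Its stroke #ff8800 means engrave at S370, F3363. After flipping Y the toolpath is (41.864,107.713) → (83.591,42.093) → (36.354,113.496) → (98.230,119.950).

; Generated by LaserGRBL
G21
G90
G0 X70.296 Y78.668
M3 S370
G1 X138.959 Y144.089 F3363
G1 X129.978 Y86.274 F3363
G1 X41.780 Y179.192 F3363
M5
G0 X130.062 Y180.759
M3 S537
G1 X57.207 Y181.486 F2475
G1 X141.112 Y30.380 F2475
G1 X27.523 Y148.906 F2475
G1 X66.218 Y168.849 F2475
M5
G0 X41.864 Y107.713
M3 S370
G1 X83.591 Y42.093 F3363
G1 X36.354 Y113.496 F3363
G1 X98.230 Y119.950 F3363
M5
G0 X0.000 Y0.000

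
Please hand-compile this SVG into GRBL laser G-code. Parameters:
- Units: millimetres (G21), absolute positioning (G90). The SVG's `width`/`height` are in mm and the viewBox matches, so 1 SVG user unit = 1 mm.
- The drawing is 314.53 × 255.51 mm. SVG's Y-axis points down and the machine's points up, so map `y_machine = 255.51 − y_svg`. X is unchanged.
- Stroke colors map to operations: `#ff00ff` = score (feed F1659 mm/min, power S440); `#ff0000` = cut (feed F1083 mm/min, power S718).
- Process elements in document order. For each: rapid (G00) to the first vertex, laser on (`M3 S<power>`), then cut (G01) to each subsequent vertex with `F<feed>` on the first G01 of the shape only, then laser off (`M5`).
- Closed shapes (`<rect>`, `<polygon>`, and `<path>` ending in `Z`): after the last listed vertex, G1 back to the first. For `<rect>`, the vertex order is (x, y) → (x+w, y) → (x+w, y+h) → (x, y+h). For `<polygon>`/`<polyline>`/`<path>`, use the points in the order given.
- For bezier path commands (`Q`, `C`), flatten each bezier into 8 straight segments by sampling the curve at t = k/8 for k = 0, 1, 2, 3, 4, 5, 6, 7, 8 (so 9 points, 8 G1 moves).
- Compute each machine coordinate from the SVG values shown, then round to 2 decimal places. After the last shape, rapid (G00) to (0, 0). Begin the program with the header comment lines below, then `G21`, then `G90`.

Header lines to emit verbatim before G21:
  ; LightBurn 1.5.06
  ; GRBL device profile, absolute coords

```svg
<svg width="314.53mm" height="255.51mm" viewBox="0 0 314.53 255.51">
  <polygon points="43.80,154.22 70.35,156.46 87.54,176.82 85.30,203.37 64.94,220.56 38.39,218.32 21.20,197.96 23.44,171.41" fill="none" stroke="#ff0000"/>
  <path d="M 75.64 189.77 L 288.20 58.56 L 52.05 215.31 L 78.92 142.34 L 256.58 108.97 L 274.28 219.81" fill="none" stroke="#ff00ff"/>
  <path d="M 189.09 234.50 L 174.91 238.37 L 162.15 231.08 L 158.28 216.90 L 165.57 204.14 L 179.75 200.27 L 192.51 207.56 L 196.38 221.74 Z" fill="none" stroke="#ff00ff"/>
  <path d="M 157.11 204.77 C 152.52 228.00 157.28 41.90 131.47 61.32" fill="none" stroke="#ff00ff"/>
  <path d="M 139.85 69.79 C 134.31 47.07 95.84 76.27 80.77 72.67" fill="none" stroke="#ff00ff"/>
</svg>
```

Since the viewBox matches the mm dimensions, user units are millimetres directly. The only transform is the Y-flip y_m = 255.51 − y_svg.

Shape 1 is a regular polygon drawn with `<polygon>`. Its stroke #ff0000 means cut at S718, F1083. After flipping Y the toolpath is (43.80,101.29) → (70.35,99.05) → (87.54,78.69) → (85.30,52.14) → (64.94,34.95) → (38.39,37.19) → (21.20,57.55) → (23.44,84.10) → (43.80,101.29), returning to the start.

Shape 2 is a open polyline drawn with `<path>`. Its stroke #ff00ff means score at S440, F1659. After flipping Y the toolpath is (75.64,65.74) → (288.20,196.95) → (52.05,40.20) → (78.92,113.17) → (256.58,146.54) → (274.28,35.70).

Shape 3 is a regular polygon drawn with `<path>`. Its stroke #ff00ff means score at S440, F1659. After flipping Y the toolpath is (189.09,21.01) → (174.91,17.14) → (162.15,24.43) → (158.28,38.61) → (165.57,51.37) → (179.75,55.24) → (192.51,47.95) → (196.38,33.77) → (189.09,21.01), returning to the start.

Shape 4 is a cubic bezier drawn with `<path>`. Its stroke #ff00ff means score at S440, F1659. After flipping Y the toolpath is (157.11,50.74) → (155.75,51.03) → (154.80,66.08) → (153.79,91.04) → (152.25,121.04) → (149.71,151.21) → (145.72,176.70) → (139.79,192.65) → (131.47,194.19).

Shape 5 is a cubic bezier drawn with `<path>`. Its stroke #ff00ff means score at S440, F1659. After flipping Y the toolpath is (139.85,185.72) → (136.34,191.97) → (130.40,194.35) → (122.70,193.84) → (113.88,191.45) → (104.63,188.16) → (95.58,184.97) → (87.41,182.86) → (80.77,182.84).

; LightBurn 1.5.06
; GRBL device profile, absolute coords
G21
G90
G00 X43.80 Y101.29
M3 S718
G01 X70.35 Y99.05 F1083
G01 X87.54 Y78.69
G01 X85.30 Y52.14
G01 X64.94 Y34.95
G01 X38.39 Y37.19
G01 X21.20 Y57.55
G01 X23.44 Y84.10
G01 X43.80 Y101.29
M5
G00 X75.64 Y65.74
M3 S440
G01 X288.20 Y196.95 F1659
G01 X52.05 Y40.20
G01 X78.92 Y113.17
G01 X256.58 Y146.54
G01 X274.28 Y35.70
M5
G00 X189.09 Y21.01
M3 S440
G01 X174.91 Y17.14 F1659
G01 X162.15 Y24.43
G01 X158.28 Y38.61
G01 X165.57 Y51.37
G01 X179.75 Y55.24
G01 X192.51 Y47.95
G01 X196.38 Y33.77
G01 X189.09 Y21.01
M5
G00 X157.11 Y50.74
M3 S440
G01 X155.75 Y51.03 F1659
G01 X154.80 Y66.08
G01 X153.79 Y91.04
G01 X152.25 Y121.04
G01 X149.71 Y151.21
G01 X145.72 Y176.70
G01 X139.79 Y192.65
G01 X131.47 Y194.19
M5
G00 X139.85 Y185.72
M3 S440
G01 X136.34 Y191.97 F1659
G01 X130.40 Y194.35
G01 X122.70 Y193.84
G01 X113.88 Y191.45
G01 X104.63 Y188.16
G01 X95.58 Y184.97
G01 X87.41 Y182.86
G01 X80.77 Y182.84
M5
G00 X0.00 Y0.00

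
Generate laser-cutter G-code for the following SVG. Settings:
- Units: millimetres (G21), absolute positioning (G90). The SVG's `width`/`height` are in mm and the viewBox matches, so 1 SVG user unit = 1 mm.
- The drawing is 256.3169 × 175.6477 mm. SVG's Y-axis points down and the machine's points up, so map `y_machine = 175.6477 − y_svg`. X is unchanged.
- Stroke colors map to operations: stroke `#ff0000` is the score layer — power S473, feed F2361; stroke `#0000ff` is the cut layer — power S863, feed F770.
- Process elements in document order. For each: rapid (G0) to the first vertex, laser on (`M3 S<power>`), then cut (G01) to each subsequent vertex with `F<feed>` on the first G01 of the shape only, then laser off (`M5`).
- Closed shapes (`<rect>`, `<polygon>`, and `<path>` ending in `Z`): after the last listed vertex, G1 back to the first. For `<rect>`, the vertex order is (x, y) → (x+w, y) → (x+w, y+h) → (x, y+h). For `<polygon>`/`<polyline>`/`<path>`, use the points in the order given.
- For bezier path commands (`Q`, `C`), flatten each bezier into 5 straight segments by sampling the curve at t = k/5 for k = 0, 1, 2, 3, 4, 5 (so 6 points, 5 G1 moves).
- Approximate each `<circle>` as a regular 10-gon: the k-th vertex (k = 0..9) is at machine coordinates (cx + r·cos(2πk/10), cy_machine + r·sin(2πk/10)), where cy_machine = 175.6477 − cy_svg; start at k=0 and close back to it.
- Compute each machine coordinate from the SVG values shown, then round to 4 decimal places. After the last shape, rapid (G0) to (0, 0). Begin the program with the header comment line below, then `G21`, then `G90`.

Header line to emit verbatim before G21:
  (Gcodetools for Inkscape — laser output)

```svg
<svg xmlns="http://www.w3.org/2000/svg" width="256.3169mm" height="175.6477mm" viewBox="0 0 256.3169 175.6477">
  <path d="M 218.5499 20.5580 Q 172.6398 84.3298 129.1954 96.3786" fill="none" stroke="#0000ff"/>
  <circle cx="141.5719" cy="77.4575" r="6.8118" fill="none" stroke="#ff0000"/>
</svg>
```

(Gcodetools for Inkscape — laser output)
G21
G90
G0 X218.5499 Y155.0897
M3 S863
G01 X200.2845 Y131.6499 F770
G01 X182.2163 Y112.3479
G01 X164.3454 Y97.1838
G01 X146.6718 Y86.1575
G01 X129.1954 Y79.2691
M5
G0 X148.3837 Y98.1902
M3 S473
G01 X147.0828 Y102.1941 F2361
G01 X143.6769 Y104.6686
G01 X139.4669 Y104.6686
G01 X136.0610 Y102.1941
G01 X134.7601 Y98.1902
G01 X136.0610 Y94.1863
G01 X139.4669 Y91.7118
G01 X143.6769 Y91.7118
G01 X147.0828 Y94.1863
G01 X148.3837 Y98.1902
M5
G0 X0.0000 Y0.0000

viewBox `0 0 256.3169 175.6477` with mm width/height → 1 unit = 1 mm. Flip: y_m = 175.6477 − y_svg.

**Shape 1** — `<path>` quadratic bezier, stroke `#0000ff` → cut (S863, F770). Control points (SVG): P0=(218.5499,20.5580), P1=(172.6398,84.3298), P2=(129.1954,96.3786); sampled at t=k/5. Machine vertices: (218.5499,155.0897) → (200.2845,131.6499) → (182.2163,112.3479) → (164.3454,97.1838) → (146.6718,86.1575) → (129.1954,79.2691). Open path.

**Shape 2** — `<circle>` circle, stroke `#ff0000` → score (S473, F2361). Machine vertices: (148.3837,98.1902) → (147.0828,102.1941) → (143.6769,104.6686) → (139.4669,104.6686) → (136.0610,102.1941) → (134.7601,98.1902) → (136.0610,94.1863) → (139.4669,91.7118) → (143.6769,91.7118) → (147.0828,94.1863) → (148.3837,98.1902). Closed: final G1 returns to the first vertex.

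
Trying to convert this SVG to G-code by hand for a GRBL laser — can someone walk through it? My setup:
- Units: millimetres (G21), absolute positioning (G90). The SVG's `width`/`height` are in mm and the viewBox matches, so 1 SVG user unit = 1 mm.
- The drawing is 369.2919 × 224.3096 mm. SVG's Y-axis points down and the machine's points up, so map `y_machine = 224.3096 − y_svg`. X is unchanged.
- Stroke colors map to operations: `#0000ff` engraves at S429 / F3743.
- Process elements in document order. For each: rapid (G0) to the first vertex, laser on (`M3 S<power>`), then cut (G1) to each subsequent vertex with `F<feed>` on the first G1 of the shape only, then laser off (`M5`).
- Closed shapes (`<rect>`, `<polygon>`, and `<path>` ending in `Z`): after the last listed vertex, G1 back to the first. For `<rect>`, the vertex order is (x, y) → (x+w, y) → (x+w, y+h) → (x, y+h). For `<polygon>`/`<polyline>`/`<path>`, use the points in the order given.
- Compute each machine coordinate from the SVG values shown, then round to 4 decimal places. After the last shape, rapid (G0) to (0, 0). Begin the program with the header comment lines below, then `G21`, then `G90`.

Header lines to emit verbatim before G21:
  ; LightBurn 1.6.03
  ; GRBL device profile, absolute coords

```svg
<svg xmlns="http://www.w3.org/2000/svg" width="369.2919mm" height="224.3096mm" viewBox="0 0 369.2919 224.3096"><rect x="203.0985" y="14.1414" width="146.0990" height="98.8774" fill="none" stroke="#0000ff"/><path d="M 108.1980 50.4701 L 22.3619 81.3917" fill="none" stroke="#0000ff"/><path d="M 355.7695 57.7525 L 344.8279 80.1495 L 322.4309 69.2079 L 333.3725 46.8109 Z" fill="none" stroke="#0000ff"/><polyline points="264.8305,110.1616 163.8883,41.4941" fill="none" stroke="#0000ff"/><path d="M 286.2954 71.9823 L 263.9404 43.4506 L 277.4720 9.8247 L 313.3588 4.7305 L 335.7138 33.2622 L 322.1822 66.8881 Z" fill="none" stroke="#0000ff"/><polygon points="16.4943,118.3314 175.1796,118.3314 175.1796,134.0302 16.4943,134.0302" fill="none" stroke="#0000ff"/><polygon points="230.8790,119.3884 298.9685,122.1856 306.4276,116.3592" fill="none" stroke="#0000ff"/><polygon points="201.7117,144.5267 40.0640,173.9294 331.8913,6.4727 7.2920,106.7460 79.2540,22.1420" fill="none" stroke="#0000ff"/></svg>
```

; LightBurn 1.6.03
; GRBL device profile, absolute coords
G21
G90
G0 X203.0985 Y210.1682
M3 S429
G1 X349.1975 Y210.1682 F3743
G1 X349.1975 Y111.2908
G1 X203.0985 Y111.2908
G1 X203.0985 Y210.1682
M5
G0 X108.1980 Y173.8395
M3 S429
G1 X22.3619 Y142.9179 F3743
M5
G0 X355.7695 Y166.5571
M3 S429
G1 X344.8279 Y144.1601 F3743
G1 X322.4309 Y155.1017
G1 X333.3725 Y177.4987
G1 X355.7695 Y166.5571
M5
G0 X264.8305 Y114.1480
M3 S429
G1 X163.8883 Y182.8155 F3743
M5
G0 X286.2954 Y152.3273
M3 S429
G1 X263.9404 Y180.8590 F3743
G1 X277.4720 Y214.4849
G1 X313.3588 Y219.5791
G1 X335.7138 Y191.0474
G1 X322.1822 Y157.4215
G1 X286.2954 Y152.3273
M5
G0 X16.4943 Y105.9782
M3 S429
G1 X175.1796 Y105.9782 F3743
G1 X175.1796 Y90.2794
G1 X16.4943 Y90.2794
G1 X16.4943 Y105.9782
M5
G0 X230.8790 Y104.9212
M3 S429
G1 X298.9685 Y102.1240 F3743
G1 X306.4276 Y107.9504
G1 X230.8790 Y104.9212
M5
G0 X201.7117 Y79.7829
M3 S429
G1 X40.0640 Y50.3802 F3743
G1 X331.8913 Y217.8369
G1 X7.2920 Y117.5636
G1 X79.2540 Y202.1676
G1 X201.7117 Y79.7829
M5
G0 X0.0000 Y0.0000

viewBox `0 0 369.2919 224.3096` with mm width/height → 1 unit = 1 mm. Flip: y_m = 224.3096 − y_svg.

**Shape 1** — `<rect>` rectangle, stroke `#0000ff` → engrave (S429, F3743). Machine vertices: (203.0985,210.1682) → (349.1975,210.1682) → (349.1975,111.2908) → (203.0985,111.2908) → (203.0985,210.1682). Closed: final G1 returns to the first vertex.

**Shape 2** — `<path>` line segment, stroke `#0000ff` → engrave (S429, F3743). Machine vertices: (108.1980,173.8395) → (22.3619,142.9179). Open path.

**Shape 3** — `<path>` regular polygon, stroke `#0000ff` → engrave (S429, F3743). Machine vertices: (355.7695,166.5571) → (344.8279,144.1601) → (322.4309,155.1017) → (333.3725,177.4987) → (355.7695,166.5571). Closed: final G1 returns to the first vertex.

**Shape 4** — `<polyline>` line segment, stroke `#0000ff` → engrave (S429, F3743). Machine vertices: (264.8305,114.1480) → (163.8883,182.8155). Open path.

**Shape 5** — `<path>` regular polygon, stroke `#0000ff` → engrave (S429, F3743). Machine vertices: (286.2954,152.3273) → (263.9404,180.8590) → (277.4720,214.4849) → (313.3588,219.5791) → (335.7138,191.0474) → (322.1822,157.4215) → (286.2954,152.3273). Closed: final G1 returns to the first vertex.

**Shape 6** — `<polygon>` rectangle, stroke `#0000ff` → engrave (S429, F3743). Machine vertices: (16.4943,105.9782) → (175.1796,105.9782) → (175.1796,90.2794) → (16.4943,90.2794) → (16.4943,105.9782). Closed: final G1 returns to the first vertex.

**Shape 7** — `<polygon>` closed polygon, stroke `#0000ff` → engrave (S429, F3743). Machine vertices: (230.8790,104.9212) → (298.9685,102.1240) → (306.4276,107.9504) → (230.8790,104.9212). Closed: final G1 returns to the first vertex.

**Shape 8** — `<polygon>` closed polygon, stroke `#0000ff` → engrave (S429, F3743). Machine vertices: (201.7117,79.7829) → (40.0640,50.3802) → (331.8913,217.8369) → (7.2920,117.5636) → (79.2540,202.1676) → (201.7117,79.7829). Closed: final G1 returns to the first vertex.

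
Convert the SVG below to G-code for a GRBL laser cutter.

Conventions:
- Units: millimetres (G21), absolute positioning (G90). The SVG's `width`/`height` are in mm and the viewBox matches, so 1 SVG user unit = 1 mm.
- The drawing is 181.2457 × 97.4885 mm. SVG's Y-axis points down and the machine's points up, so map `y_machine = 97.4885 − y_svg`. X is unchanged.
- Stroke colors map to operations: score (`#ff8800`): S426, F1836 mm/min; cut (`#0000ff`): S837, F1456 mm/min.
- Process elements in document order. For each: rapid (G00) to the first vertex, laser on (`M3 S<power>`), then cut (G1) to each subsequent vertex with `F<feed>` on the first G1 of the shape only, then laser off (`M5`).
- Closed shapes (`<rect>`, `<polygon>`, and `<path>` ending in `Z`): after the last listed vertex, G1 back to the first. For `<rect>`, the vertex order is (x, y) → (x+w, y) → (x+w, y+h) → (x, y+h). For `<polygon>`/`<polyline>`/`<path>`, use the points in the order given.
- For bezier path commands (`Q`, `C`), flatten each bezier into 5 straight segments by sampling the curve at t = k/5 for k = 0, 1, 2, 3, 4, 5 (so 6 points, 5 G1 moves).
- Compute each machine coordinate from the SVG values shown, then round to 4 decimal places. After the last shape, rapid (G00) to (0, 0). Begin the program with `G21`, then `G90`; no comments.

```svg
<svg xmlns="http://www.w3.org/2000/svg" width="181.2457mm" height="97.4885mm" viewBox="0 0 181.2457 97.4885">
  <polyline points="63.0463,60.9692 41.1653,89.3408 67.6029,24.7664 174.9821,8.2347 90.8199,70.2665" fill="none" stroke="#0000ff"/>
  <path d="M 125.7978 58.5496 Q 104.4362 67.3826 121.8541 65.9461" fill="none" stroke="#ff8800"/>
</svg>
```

G21
G90
G00 X63.0463 Y36.5193
M3 S837
G1 X41.1653 Y8.1477 F1456
G1 X67.6029 Y72.7221
G1 X174.9821 Y89.2538
G1 X90.8199 Y27.2220
M5
G00 X125.7978 Y38.9389
M3 S426
G1 X118.8043 Y35.8165 F1836
G1 X114.9132 Y33.5156
G1 X114.1245 Y32.0363
G1 X116.4381 Y31.3786
G1 X121.8541 Y31.5424
M5
G00 X0.0000 Y0.0000

Since the viewBox matches the mm dimensions, user units are millimetres directly. The only transform is the Y-flip y_m = 97.4885 − y_svg.

Shape 1 is a open polyline drawn with `<polyline>`. Its stroke #0000ff means cut at S837, F1456. After flipping Y the toolpath is (63.0463,36.5193) → (41.1653,8.1477) → (67.6029,72.7221) → (174.9821,89.2538) → (90.8199,27.2220).

Shape 2 is a quadratic bezier drawn with `<path>`. Its stroke #ff8800 means score at S426, F1836. After flipping Y the toolpath is (125.7978,38.9389) → (118.8043,35.8165) → (114.9132,33.5156) → (114.1245,32.0363) → (116.4381,31.3786) → (121.8541,31.5424).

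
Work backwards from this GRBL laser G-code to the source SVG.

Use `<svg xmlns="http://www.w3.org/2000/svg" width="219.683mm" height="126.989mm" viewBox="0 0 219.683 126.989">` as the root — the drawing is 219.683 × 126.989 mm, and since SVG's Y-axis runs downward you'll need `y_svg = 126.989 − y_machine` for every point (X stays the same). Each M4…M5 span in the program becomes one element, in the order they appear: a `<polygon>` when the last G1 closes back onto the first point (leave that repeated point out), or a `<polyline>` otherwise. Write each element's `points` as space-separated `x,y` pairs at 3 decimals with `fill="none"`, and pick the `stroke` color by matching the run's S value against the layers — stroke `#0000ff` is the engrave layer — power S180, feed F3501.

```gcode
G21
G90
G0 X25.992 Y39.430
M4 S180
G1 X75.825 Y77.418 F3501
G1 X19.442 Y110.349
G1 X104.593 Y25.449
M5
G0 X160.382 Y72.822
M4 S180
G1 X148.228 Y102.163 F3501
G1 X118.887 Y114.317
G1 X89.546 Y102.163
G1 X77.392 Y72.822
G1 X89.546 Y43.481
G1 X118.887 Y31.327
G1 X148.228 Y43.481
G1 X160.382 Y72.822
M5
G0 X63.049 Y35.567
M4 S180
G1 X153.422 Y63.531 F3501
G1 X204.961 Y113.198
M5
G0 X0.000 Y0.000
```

<svg xmlns="http://www.w3.org/2000/svg" width="219.683mm" height="126.989mm" viewBox="0 0 219.683 126.989">
  <polyline points="25.992,87.559 75.825,49.571 19.442,16.640 104.593,101.540" fill="none" stroke="#0000ff"/>
  <polygon points="160.382,54.167 148.228,24.826 118.887,12.672 89.546,24.826 77.392,54.167 89.546,83.508 118.887,95.662 148.228,83.508" fill="none" stroke="#0000ff"/>
  <polyline points="63.049,91.422 153.422,63.458 204.961,13.791" fill="none" stroke="#0000ff"/>
</svg>

Each laser-on run becomes one SVG element. Flip Y back into SVG space with y_svg = 126.989 − y_machine. Every run uses S180, so all elements get stroke `#0000ff` (engrave).

Run 1: The run is open, so emit a `<polyline>` with points (Y-flipped): 25.992,87.559 75.825,49.571 19.442,16.640 104.593,101.540.

Run 2: The run returns to its start, so emit a `<polygon>` with points (Y-flipped): 160.382,54.167 148.228,24.826 118.887,12.672 89.546,24.826 77.392,54.167 89.546,83.508 118.887,95.662 148.228,83.508.

Run 3: The run is open, so emit a `<polyline>` with points (Y-flipped): 63.049,91.422 153.422,63.458 204.961,13.791.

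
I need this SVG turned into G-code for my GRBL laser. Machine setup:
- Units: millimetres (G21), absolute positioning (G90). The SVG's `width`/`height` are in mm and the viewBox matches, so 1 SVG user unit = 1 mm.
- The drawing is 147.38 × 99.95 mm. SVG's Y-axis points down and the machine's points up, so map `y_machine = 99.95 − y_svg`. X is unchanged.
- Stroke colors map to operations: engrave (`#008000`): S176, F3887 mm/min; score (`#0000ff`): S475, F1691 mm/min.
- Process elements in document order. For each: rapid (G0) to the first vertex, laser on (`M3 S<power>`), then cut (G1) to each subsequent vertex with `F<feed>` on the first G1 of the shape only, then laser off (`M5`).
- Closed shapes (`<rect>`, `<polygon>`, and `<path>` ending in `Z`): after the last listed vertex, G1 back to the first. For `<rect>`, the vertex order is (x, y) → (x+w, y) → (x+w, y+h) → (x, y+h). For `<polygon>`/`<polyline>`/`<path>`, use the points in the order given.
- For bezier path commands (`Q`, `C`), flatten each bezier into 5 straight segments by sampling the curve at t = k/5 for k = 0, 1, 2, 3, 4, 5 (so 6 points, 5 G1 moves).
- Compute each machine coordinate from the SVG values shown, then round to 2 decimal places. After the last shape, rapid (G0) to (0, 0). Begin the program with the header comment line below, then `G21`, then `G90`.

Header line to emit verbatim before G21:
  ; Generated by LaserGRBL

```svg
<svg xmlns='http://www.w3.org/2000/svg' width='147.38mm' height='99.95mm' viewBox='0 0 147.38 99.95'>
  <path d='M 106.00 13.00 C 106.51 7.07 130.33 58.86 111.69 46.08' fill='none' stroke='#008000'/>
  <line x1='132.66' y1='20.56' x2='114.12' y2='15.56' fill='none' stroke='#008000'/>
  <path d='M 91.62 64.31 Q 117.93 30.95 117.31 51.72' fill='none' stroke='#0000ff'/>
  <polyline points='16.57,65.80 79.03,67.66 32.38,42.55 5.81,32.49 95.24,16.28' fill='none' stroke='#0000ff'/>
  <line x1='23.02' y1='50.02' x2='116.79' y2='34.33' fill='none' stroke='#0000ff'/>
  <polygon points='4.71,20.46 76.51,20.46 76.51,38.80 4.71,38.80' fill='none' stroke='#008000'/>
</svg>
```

Since the viewBox matches the mm dimensions, user units are millimetres directly. The only transform is the Y-flip y_m = 99.95 − y_svg.

Shape 1 is a cubic bezier drawn with `<path>`. Its stroke #008000 means engrave at S176, F3887. After flipping Y the toolpath is (106.00,86.95) → (108.58,84.56) → (113.59,74.19) → (117.89,61.70) → (118.30,52.97) → (111.69,53.87).

Shape 2 is a line segment drawn with `<line>`. Its stroke #008000 means engrave at S176, F3887. After flipping Y the toolpath is (132.66,79.39) → (114.12,84.39).

Shape 3 is a quadratic bezier drawn with `<path>`. Its stroke #0000ff means score at S475, F1691. After flipping Y the toolpath is (91.62,35.64) → (101.07,46.82) → (108.36,53.67) → (113.50,56.19) → (116.48,54.37) → (117.31,48.23).

Shape 4 is a open polyline drawn with `<polyline>`. Its stroke #0000ff means score at S475, F1691. After flipping Y the toolpath is (16.57,34.15) → (79.03,32.29) → (32.38,57.40) → (5.81,67.46) → (95.24,83.67).

Shape 5 is a line segment drawn with `<line>`. Its stroke #0000ff means score at S475, F1691. After flipping Y the toolpath is (23.02,49.93) → (116.79,65.62).

Shape 6 is a rectangle drawn with `<polygon>`. Its stroke #008000 means engrave at S176, F3887. After flipping Y the toolpath is (4.71,79.49) → (76.51,79.49) → (76.51,61.15) → (4.71,61.15) → (4.71,79.49), returning to the start.

; Generated by LaserGRBL
G21
G90
G0 X106.00 Y86.95
M3 S176
G1 X108.58 Y84.56 F3887
G1 X113.59 Y74.19
G1 X117.89 Y61.70
G1 X118.30 Y52.97
G1 X111.69 Y53.87
M5
G0 X132.66 Y79.39
M3 S176
G1 X114.12 Y84.39 F3887
M5
G0 X91.62 Y35.64
M3 S475
G1 X101.07 Y46.82 F1691
G1 X108.36 Y53.67
G1 X113.50 Y56.19
G1 X116.48 Y54.37
G1 X117.31 Y48.23
M5
G0 X16.57 Y34.15
M3 S475
G1 X79.03 Y32.29 F1691
G1 X32.38 Y57.40
G1 X5.81 Y67.46
G1 X95.24 Y83.67
M5
G0 X23.02 Y49.93
M3 S475
G1 X116.79 Y65.62 F1691
M5
G0 X4.71 Y79.49
M3 S176
G1 X76.51 Y79.49 F3887
G1 X76.51 Y61.15
G1 X4.71 Y61.15
G1 X4.71 Y79.49
M5
G0 X0.00 Y0.00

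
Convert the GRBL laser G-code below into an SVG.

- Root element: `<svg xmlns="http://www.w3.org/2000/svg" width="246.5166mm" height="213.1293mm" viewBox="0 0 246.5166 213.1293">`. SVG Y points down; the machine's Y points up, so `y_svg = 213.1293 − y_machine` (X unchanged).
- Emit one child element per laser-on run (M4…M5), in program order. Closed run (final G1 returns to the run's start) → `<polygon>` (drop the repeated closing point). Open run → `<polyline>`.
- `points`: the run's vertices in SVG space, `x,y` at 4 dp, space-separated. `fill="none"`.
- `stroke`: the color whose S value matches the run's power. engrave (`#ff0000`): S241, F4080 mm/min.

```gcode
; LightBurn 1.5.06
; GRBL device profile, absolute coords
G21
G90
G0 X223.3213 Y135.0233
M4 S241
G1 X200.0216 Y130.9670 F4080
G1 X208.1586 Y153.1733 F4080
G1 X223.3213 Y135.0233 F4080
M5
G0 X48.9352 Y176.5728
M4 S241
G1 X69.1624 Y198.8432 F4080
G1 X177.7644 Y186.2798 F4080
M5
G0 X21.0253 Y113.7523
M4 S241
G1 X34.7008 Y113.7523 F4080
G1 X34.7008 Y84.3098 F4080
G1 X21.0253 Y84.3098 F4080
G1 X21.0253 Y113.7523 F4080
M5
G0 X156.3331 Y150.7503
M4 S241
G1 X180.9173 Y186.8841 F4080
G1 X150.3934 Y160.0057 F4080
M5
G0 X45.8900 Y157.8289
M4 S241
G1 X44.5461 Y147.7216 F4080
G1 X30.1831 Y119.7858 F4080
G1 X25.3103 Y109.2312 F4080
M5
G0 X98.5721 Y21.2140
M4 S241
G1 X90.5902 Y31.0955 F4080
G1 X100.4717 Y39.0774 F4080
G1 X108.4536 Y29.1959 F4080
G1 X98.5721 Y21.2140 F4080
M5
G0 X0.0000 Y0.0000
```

y_svg = 213.1293 − y_m. Every run uses S241, so all elements get stroke `#ff0000` (engrave).

[1] closed run; points: 223.3213,78.1060 200.0216,82.1623 208.1586,59.9560

[2] open run; points: 48.9352,36.5565 69.1624,14.2861 177.7644,26.8495

[3] closed run; points: 21.0253,99.3770 34.7008,99.3770 34.7008,128.8195 21.0253,128.8195

[4] open run; points: 156.3331,62.3790 180.9173,26.2452 150.3934,53.1236

[5] open run; points: 45.8900,55.3004 44.5461,65.4077 30.1831,93.3435 25.3103,103.8981

[6] closed run; points: 98.5721,191.9153 90.5902,182.0338 100.4717,174.0519 108.4536,183.9334

<svg xmlns="http://www.w3.org/2000/svg" width="246.5166mm" height="213.1293mm" viewBox="0 0 246.5166 213.1293">
  <polygon points="223.3213,78.1060 200.0216,82.1623 208.1586,59.9560" fill="none" stroke="#ff0000"/>
  <polyline points="48.9352,36.5565 69.1624,14.2861 177.7644,26.8495" fill="none" stroke="#ff0000"/>
  <polygon points="21.0253,99.3770 34.7008,99.3770 34.7008,128.8195 21.0253,128.8195" fill="none" stroke="#ff0000"/>
  <polyline points="156.3331,62.3790 180.9173,26.2452 150.3934,53.1236" fill="none" stroke="#ff0000"/>
  <polyline points="45.8900,55.3004 44.5461,65.4077 30.1831,93.3435 25.3103,103.8981" fill="none" stroke="#ff0000"/>
  <polygon points="98.5721,191.9153 90.5902,182.0338 100.4717,174.0519 108.4536,183.9334" fill="none" stroke="#ff0000"/>
</svg>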